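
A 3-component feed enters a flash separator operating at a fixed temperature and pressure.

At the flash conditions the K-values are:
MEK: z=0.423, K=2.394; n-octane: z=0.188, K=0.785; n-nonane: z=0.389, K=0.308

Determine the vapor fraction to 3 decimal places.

Newton–Raphson from ψ = 0.44:
  ψ = 0.440: g = -0.0662, g' = -0.711 → ψ = 0.347
  ψ = 0.347: g = -0.0005, g' = -0.706 → ψ = 0.346
Converged at ψ = 0.346.

ψ = 0.346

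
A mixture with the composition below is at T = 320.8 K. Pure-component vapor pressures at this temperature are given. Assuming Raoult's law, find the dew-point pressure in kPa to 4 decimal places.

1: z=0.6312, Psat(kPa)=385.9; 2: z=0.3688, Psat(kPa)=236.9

Pdew = 313.2408 kPa

At the dew point ψ → 1, so Σzᵢ/Kᵢ = 1 with Kᵢ = Pᵢˢᵃᵗ/P ⇒ 1/P = Σzᵢ/Pᵢˢᵃᵗ.
1/P = 0.6312/385.9 + 0.3688/236.9 = 0.0031924 ⇒ P = 313.2408 kPa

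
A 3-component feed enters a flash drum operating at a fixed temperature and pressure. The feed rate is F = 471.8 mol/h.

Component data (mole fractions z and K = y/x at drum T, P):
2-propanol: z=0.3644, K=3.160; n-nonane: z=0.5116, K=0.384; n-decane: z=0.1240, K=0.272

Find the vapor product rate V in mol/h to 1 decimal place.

Material balance + equilibrium reduce to Σ zᵢ(Kᵢ−1)/(1+V/F(Kᵢ−1)) = 0.
Check two-phase: ΣzᵢKᵢ = 1.3817 > 1 and Σzᵢ/Kᵢ = 1.9035 > 1, so g(0) = 0.3817 > 0 and g(1) = -0.9035 < 0.
Iterate (Newton) starting at V/F = 0.5:
  V/F = 0.5000: g = -0.21893, g' = -0.9608 → V/F = 0.2721
  V/F = 0.2721: g = 0.00452, g' = -1.0567 → V/F = 0.2764
Converged at V/F = 0.2764.
Then V = V/F·F = 0.2764·471.8 = 130.4 mol/h and L = F − V = 341.4 mol/h.

V = 130.4 mol/h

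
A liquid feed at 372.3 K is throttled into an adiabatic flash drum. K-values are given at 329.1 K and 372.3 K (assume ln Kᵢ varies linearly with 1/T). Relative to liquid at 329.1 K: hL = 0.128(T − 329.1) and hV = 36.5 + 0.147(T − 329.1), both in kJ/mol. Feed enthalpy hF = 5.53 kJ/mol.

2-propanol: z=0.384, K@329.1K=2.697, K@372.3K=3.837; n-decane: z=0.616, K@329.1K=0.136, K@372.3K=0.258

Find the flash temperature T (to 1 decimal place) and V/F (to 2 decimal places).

T = 336.3 K, V/F = 0.13

Adiabatic flash: solve Rachford–Rice at each trial T, then check hF = ψ·hV(T) + (1−ψ)·hL(T).
  T = 329.1 K: K = (2.697, 0.136), RR gives ψ = 0.081, H_out = 2.973 kJ/mol
  T = 372.3 K: K = (3.837, 0.258), RR gives ψ = 0.300, H_out = 16.740 kJ/mol
  T = 350.7 K: K = (3.252, 0.191), RR gives ψ = 0.201, H_out = 10.189 kJ/mol
  T = 339.9 K: K = (2.970, 0.162), RR gives ψ = 0.146, H_out = 6.728 kJ/mol
  T = 334.5 K: K = (2.833, 0.149), RR gives ψ = 0.115, H_out = 4.898 kJ/mol
  T = 337.2 K: K = (2.901, 0.155), RR gives ψ = 0.131, H_out = 5.823 kJ/mol
  T = 335.9 K: K = (2.868, 0.152), RR gives ψ = 0.123, H_out = 5.380 kJ/mol
Linear interpolation between T = 335.9 (H_out = 5.380) and T = 337.2 (H_out = 5.823) on hF = 5.53 gives T ≈ 336.3 K, at which ψ = 0.13.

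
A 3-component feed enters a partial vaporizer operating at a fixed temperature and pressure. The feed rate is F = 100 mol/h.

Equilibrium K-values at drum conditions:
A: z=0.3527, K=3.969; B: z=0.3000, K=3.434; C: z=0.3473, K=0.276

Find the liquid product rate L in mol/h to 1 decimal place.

Material balance + equilibrium reduce to Σ zᵢ(Kᵢ−1)/(1+V/F(Kᵢ−1)) = 0.
Check two-phase: ΣzᵢKᵢ = 2.5259 > 1 and Σzᵢ/Kᵢ = 1.4346 > 1, so g(0) = 1.5259 > 0 and g(1) = -0.4346 < 0.
Iterate (Newton) starting at V/F = 0.35:
  V/F = 0.3500: g = 0.57104, g' = -1.5925 → V/F = 0.7086
  V/F = 0.7086: g = 0.08906, g' = -1.3298 → V/F = 0.7755
  V/F = 0.7755: g = -0.00348, g' = -1.4449 → V/F = 0.7731
Converged at V/F = 0.7731.
Then V = V/F·F = 0.7731·100 = 77.3 mol/h and L = F − V = 22.7 mol/h.

L = 22.7 mol/h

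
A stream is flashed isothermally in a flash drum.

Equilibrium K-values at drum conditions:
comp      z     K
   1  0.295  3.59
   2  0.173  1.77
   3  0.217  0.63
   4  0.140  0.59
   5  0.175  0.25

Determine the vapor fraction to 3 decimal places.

ψ = 0.564

Rachford–Rice: g(ψ) = Σ zᵢ(Kᵢ−1)/(1+ψ(Kᵢ−1)) = 0.
Check two-phase: ΣzᵢKᵢ = 1.628 > 1 and Σzᵢ/Kᵢ = 1.462 > 1, so g(0) = 0.628 > 0 and g(1) = -0.462 < 0.
Iterate (Newton) starting at ψ = 0.49:
  ψ = 0.490: g = 0.0560, g' = -0.766 → ψ = 0.563
  ψ = 0.563: g = 0.0004, g' = -0.760 → ψ = 0.564
Converged at ψ = 0.564.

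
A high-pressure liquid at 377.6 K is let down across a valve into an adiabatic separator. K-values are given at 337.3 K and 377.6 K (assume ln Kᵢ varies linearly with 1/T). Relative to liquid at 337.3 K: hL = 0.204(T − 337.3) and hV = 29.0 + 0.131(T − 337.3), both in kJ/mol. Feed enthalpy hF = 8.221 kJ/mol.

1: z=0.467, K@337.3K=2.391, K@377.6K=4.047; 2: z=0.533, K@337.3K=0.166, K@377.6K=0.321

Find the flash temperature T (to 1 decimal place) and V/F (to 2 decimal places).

T = 343.5 K, V/F = 0.24

Adiabatic flash: solve Rachford–Rice at each trial T, then check hF = ψ·hV(T) + (1−ψ)·hL(T).
  T = 337.3 K: K = (2.391, 0.166), RR gives ψ = 0.177, H_out = 5.126 kJ/mol
  T = 377.6 K: K = (4.047, 0.321), RR gives ψ = 0.513, H_out = 21.585 kJ/mol
  T = 357.5 K: K = (3.159, 0.235), RR gives ψ = 0.364, H_out = 14.137 kJ/mol
  T = 347.4 K: K = (2.760, 0.199), RR gives ψ = 0.280, H_out = 9.970 kJ/mol
  T = 342.4 K: K = (2.573, 0.182), RR gives ψ = 0.232, H_out = 7.685 kJ/mol
  T = 344.9 K: K = (2.665, 0.190), RR gives ψ = 0.257, H_out = 8.851 kJ/mol
  T = 343.6 K: K = (2.617, 0.186), RR gives ψ = 0.244, H_out = 8.251 kJ/mol
Linear interpolation between T = 342.4 (H_out = 7.685) and T = 343.6 (H_out = 8.251) on hF = 8.221 gives T ≈ 343.5 K, at which ψ = 0.24.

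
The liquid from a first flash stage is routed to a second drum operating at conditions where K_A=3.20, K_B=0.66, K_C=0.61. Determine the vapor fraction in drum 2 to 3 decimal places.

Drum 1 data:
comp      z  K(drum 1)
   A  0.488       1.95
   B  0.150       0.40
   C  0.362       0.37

Drum 1:
Newton iteration, ψ₁⁰ = 0.67:
  ψ₁ = 0.670: g = -0.2618, g' = -0.746 → ψ₁ = 0.319
  ψ₁ = 0.319: g = -0.0409, g' = -0.567 → ψ₁ = 0.247
Converged at ψ₁ = 0.247.
Drum-1 compositions:
  A: x = 0.395, y = 0.771
  B: x = 0.176, y = 0.070
  C: x = 0.429, y = 0.159
Drum-2 feed = drum-1 liquid: z₂ = (0.3954, 0.1760, 0.4286).
Drum 2:
Material balance + equilibrium reduce to Σ zᵢ(Kᵢ−1)/(1+ψ₂(Kᵢ−1)) = 0.
Check two-phase: ΣzᵢKᵢ = 1.643 > 1 and Σzᵢ/Kᵢ = 1.093 > 1, so g(0) = 0.643 > 0 and g(1) = -0.093 < 0.
Newton–Raphson from ψ₂ = 0.59:
  ψ₂ = 0.590: g = 0.0866, g' = -0.504 → ψ₂ = 0.762
  ψ₂ = 0.762: g = 0.0066, g' = -0.436 → ψ₂ = 0.777
Converged at ψ₂ = 0.777.
  A: x = 0.146, y = 0.467
  B: x = 0.239, y = 0.158
  C: x = 0.615, y = 0.375

V/F (drum 2) = 0.777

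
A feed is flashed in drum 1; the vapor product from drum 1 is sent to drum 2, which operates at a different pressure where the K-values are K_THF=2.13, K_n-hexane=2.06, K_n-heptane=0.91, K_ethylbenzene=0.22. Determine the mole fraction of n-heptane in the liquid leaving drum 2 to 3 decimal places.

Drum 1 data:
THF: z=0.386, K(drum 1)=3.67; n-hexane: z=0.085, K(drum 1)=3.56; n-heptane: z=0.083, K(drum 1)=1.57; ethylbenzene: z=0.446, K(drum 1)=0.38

x_n-heptane (drum 2) = 0.099

Drum 1:
Rachford–Rice: g(ψ₁) = Σ zᵢ(Kᵢ−1)/(1+ψ₁(Kᵢ−1)) = 0.
Check two-phase: ΣzᵢKᵢ = 2.019 > 1 and Σzᵢ/Kᵢ = 1.356 > 1, so g(0) = 1.019 > 0 and g(1) = -0.356 < 0.
Newton iteration, ψ₁⁰ = 0.52:
  ψ₁ = 0.520: g = 0.1533, g' = -0.974 → ψ₁ = 0.677
  ψ₁ = 0.677: g = 0.0040, g' = -0.947 → ψ₁ = 0.682
Converged at ψ₁ = 0.682.
Drum-1 compositions:
  THF: x = 0.137, y = 0.502
  n-hexane: x = 0.031, y = 0.110
  n-heptane: x = 0.060, y = 0.094
  ethylbenzene: x = 0.772, y = 0.293
Drum-2 feed = drum-1 vapor: z₂ = (0.5024, 0.1102, 0.0939, 0.2935).
Drum 2:
Let ψ₂ = V/F and solve Σ zᵢ(Kᵢ−1)/(1+ψ₂(Kᵢ−1)) = 0.
Feasibility: ΣzᵢKᵢ = 1.447, Σzᵢ/Kᵢ = 1.727 — both > 1, two phases present.
Iterate (Newton) starting at ψ₂ = 0.5:
  ψ₂ = 0.500: g = 0.0550, g' = -0.796 → ψ₂ = 0.569
  ψ₂ = 0.569: g = -0.0022, g' = -0.864 → ψ₂ = 0.567
Converged at ψ₂ = 0.567.
  THF: x = 0.306, y = 0.652
  n-hexane: x = 0.069, y = 0.142
  n-heptane: x = 0.099, y = 0.090
  ethylbenzene: x = 0.526, y = 0.116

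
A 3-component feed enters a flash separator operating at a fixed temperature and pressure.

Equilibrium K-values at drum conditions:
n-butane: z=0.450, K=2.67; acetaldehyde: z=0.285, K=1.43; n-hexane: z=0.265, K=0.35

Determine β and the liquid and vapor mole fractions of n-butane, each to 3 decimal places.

Let β = V/F and solve Σ zᵢ(Kᵢ−1)/(1+β(Kᵢ−1)) = 0.
g(0) = ΣzᵢKᵢ − 1 = 0.702 and g(1) = 1 − Σzᵢ/Kᵢ = -0.125, so a root lies in (0, 1).
Iterate (Newton) starting at β = 0.5:
  β = 0.500: g = 0.2552, g' = -0.654 → β = 0.890
  β = 0.890: g = -0.0179, g' = -0.861 → β = 0.869
Converged at β = 0.869.
Compositions from xᵢ = zᵢ/(1+β(Kᵢ−1)), yᵢ = Kᵢxᵢ:
  n-butane: x = 0.184, y = 0.490
  acetaldehyde: x = 0.207, y = 0.297
  n-hexane: x = 0.609, y = 0.213

β = 0.869, x_n-butane = 0.184, y_n-butane = 0.490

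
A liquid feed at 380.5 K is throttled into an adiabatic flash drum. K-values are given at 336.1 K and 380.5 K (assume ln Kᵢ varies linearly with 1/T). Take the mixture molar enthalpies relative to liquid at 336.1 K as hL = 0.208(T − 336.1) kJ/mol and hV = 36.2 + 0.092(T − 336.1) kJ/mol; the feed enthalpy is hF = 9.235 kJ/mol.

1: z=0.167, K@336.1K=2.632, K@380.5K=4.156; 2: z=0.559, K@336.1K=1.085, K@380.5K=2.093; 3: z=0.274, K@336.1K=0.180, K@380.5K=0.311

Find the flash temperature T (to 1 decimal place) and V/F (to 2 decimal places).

Adiabatic flash: solve Rachford–Rice at each trial T, then check hF = ψ·hV(T) + (1−ψ)·hL(T).
  T = 336.1 K: K = (2.632, 1.085, 0.180), RR gives ψ = 0.168, H_out = 6.093 kJ/mol
  T = 380.5 K: K = (4.156, 2.093, 0.311), RR gives ψ = 0.854, H_out = 35.751 kJ/mol
  T = 358.3 K: K = (3.354, 1.538, 0.241), RR gives ψ = 0.610, H_out = 25.137 kJ/mol
  T = 347.2 K: K = (2.983, 1.299, 0.209), RR gives ψ = 0.428, H_out = 17.234 kJ/mol
  T = 341.6 K: K = (2.803, 1.188, 0.194), RR gives ψ = 0.307, H_out = 12.047 kJ/mol
  T = 338.9 K: K = (2.719, 1.137, 0.187), RR gives ψ = 0.241, H_out = 9.222 kJ/mol
  T = 340.2 K: K = (2.759, 1.161, 0.190), RR gives ψ = 0.273, H_out = 10.607 kJ/mol
Linear interpolation between T = 338.9 (H_out = 9.222) and T = 340.2 (H_out = 10.607) on hF = 9.235 gives T ≈ 338.9 K, at which ψ = 0.24.

T = 338.9 K, V/F = 0.24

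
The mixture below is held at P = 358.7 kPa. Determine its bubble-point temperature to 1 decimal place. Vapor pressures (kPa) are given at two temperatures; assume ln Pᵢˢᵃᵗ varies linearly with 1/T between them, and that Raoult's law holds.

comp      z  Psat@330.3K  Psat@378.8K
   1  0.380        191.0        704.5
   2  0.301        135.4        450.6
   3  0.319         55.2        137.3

Bubble-point temperature: ΣzᵢPᵢˢᵃᵗ(T) = P. Interpolate ln Pᵢˢᵃᵗ = aᵢ + bᵢ/T.
  T = 330.3 K: ΣzᵢPᵢˢᵃᵗ = 130.94 kPa
  T = 378.8 K: ΣzᵢPᵢˢᵃᵗ = 447.14 kPa
  T = 354.6 K: ΣzᵢPᵢˢᵃᵗ = 252.19 kPa
  T = 366.7 K: ΣzᵢPᵢˢᵃᵗ = 338.86 kPa
  T = 372.8 K: ΣzᵢPᵢˢᵃᵗ = 390.54 kPa
  T = 369.8 K: ΣzᵢPᵢˢᵃᵗ = 364.42 kPa
  T = 368.2 K: ΣzᵢPᵢˢᵃᵗ = 351.05 kPa
Interpolating between 368.2 K and 369.8 K gives T ≈ 369.1 K.

T = 369.1 K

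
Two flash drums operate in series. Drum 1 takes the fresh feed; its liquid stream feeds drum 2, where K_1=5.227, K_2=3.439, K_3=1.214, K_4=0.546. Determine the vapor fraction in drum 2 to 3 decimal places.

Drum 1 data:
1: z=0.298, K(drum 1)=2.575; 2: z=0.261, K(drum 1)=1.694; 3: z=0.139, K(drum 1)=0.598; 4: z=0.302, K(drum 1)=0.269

Drum 1:
Newton–Raphson from ψ₁ = 0.5:
  ψ₁ = 0.500: g = -0.0208, g' = -0.737 → ψ₁ = 0.472
  ψ₁ = 0.472: g = -0.0002, g' = -0.725 → ψ₁ = 0.471
Converged at ψ₁ = 0.471.
Drum-1 compositions:
  1: x = 0.171, y = 0.440
  2: x = 0.197, y = 0.333
  3: x = 0.172, y = 0.103
  4: x = 0.461, y = 0.124
Drum-2 feed = drum-1 liquid: z₂ = (0.1710, 0.1967, 0.1715, 0.4608).
Drum 2:
Material balance + equilibrium reduce to Σ zᵢ(Kᵢ−1)/(1+ψ₂(Kᵢ−1)) = 0.
g(0) = ΣzᵢKᵢ − 1 = 1.030 and g(1) = 1 − Σzᵢ/Kᵢ = -0.075, so a root lies in (0, 1).
Iterate (Newton) starting at ψ₂ = 0.49:
  ψ₂ = 0.490: g = 0.2180, g' = -0.730 → ψ₂ = 0.789
  ψ₂ = 0.789: g = 0.0364, g' = -0.536 → ψ₂ = 0.856
  ψ₂ = 0.856: g = 0.0004, g' = -0.526 → ψ₂ = 0.857
Converged at ψ₂ = 0.857.
  1: x = 0.037, y = 0.193
  2: x = 0.064, y = 0.219
  3: x = 0.145, y = 0.176
  4: x = 0.754, y = 0.412

V/F (drum 2) = 0.857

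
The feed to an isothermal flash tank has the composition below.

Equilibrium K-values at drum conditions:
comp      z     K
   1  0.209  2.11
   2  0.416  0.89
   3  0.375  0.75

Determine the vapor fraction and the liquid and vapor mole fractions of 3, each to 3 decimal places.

Newton–Raphson from ψ = 0.38:
  ψ = 0.380: g = 0.0118, g' = -0.161 → ψ = 0.453
  ψ = 0.453: g = 0.0005, g' = -0.149 → ψ = 0.456
Converged at ψ = 0.456.
Compositions from xᵢ = zᵢ/(1+ψ(Kᵢ−1)), yᵢ = Kᵢxᵢ:
  1: x = 0.139, y = 0.293
  2: x = 0.438, y = 0.390
  3: x = 0.423, y = 0.317

ψ = 0.456, x_3 = 0.423, y_3 = 0.317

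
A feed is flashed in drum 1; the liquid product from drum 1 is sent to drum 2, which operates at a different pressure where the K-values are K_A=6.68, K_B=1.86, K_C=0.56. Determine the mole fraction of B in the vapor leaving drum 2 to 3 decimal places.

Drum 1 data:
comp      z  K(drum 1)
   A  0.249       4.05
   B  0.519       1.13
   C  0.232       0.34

Drum 1:
Rachford–Rice: g(ψ₁) = Σ zᵢ(Kᵢ−1)/(1+ψ₁(Kᵢ−1)) = 0.
Check two-phase: ΣzᵢKᵢ = 1.674 > 1 and Σzᵢ/Kᵢ = 1.203 > 1, so g(0) = 0.674 > 0 and g(1) = -0.203 < 0.
Iterate (Newton) starting at ψ₁ = 0.57:
  ψ₁ = 0.570: g = 0.0947, g' = -0.576 → ψ₁ = 0.734
  ψ₁ = 0.734: g = -0.0011, g' = -0.609 → ψ₁ = 0.733
Converged at ψ₁ = 0.732.
Drum-1 compositions:
  A: x = 0.077, y = 0.312
  B: x = 0.474, y = 0.535
  C: x = 0.449, y = 0.153
Drum-2 feed = drum-1 liquid: z₂ = (0.0770, 0.4739, 0.4491).
Drum 2:
Let ψ₂ = V/F and solve Σ zᵢ(Kᵢ−1)/(1+ψ₂(Kᵢ−1)) = 0.
Check two-phase: ΣzᵢKᵢ = 1.647 > 1 and Σzᵢ/Kᵢ = 1.068 > 1, so g(0) = 0.647 > 0 and g(1) = -0.068 < 0.
Newton–Raphson from ψ₂ = 0.5:
  ψ₂ = 0.500: g = 0.1455, g' = -0.483 → ψ₂ = 0.801
  ψ₂ = 0.801: g = 0.0148, g' = -0.411 → ψ₂ = 0.837
Converged at ψ₂ = 0.837.
  A: x = 0.013, y = 0.089
  B: x = 0.275, y = 0.512
  C: x = 0.711, y = 0.398

y_B (drum 2) = 0.512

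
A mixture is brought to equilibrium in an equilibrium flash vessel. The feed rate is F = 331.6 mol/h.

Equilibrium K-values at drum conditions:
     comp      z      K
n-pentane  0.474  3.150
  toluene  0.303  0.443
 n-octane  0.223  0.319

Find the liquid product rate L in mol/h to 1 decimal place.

L = 156.1 mol/h

Iterate (Newton) starting at ψ = 0.33:
  ψ = 0.330: g = 0.1935, g' = -1.063 → ψ = 0.512
  ψ = 0.512: g = 0.0158, g' = -0.924 → ψ = 0.529
Converged at ψ = 0.529.
Then V = ψ·F = 0.5292·331.6 = 175.5 mol/h and L = F − V = 156.1 mol/h.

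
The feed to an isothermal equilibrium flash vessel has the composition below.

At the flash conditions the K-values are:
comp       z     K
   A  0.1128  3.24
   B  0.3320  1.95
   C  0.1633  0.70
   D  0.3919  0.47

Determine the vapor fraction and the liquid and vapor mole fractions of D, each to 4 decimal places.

ψ = 0.4852, x_D = 0.5276, y_D = 0.2480

Rachford–Rice: g(ψ) = Σ zᵢ(Kᵢ−1)/(1+ψ(Kᵢ−1)) = 0.
Feasibility: ΣzᵢKᵢ = 1.3114, Σzᵢ/Kᵢ = 1.2722 — both > 1, two phases present.
Iterate (Newton) starting at ψ = 0.5:
  ψ = 0.5000: g = -0.00721, g' = -0.4878 → ψ = 0.4852
Converged at ψ = 0.4852.
Compositions from xᵢ = zᵢ/(1+ψ(Kᵢ−1)), yᵢ = Kᵢxᵢ:
  A: x = 0.0541, y = 0.1751
  B: x = 0.2272, y = 0.4431
  C: x = 0.1911, y = 0.1338
  D: x = 0.5276, y = 0.2480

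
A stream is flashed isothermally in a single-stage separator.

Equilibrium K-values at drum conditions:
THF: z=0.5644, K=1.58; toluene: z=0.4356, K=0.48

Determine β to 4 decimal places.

β = 0.3344

Rachford–Rice: g(β) = Σ zᵢ(Kᵢ−1)/(1+β(Kᵢ−1)) = 0.
g(0) = ΣzᵢKᵢ − 1 = 0.1008 and g(1) = 1 − Σzᵢ/Kᵢ = -0.2647, so a root lies in (0, 1).
Newton iteration, β⁰ = 0.54:
  β = 0.5400: g = -0.06567, g' = -0.3378 → β = 0.3456
  β = 0.3456: g = -0.00345, g' = -0.3068 → β = 0.3344
Converged at β = 0.3344.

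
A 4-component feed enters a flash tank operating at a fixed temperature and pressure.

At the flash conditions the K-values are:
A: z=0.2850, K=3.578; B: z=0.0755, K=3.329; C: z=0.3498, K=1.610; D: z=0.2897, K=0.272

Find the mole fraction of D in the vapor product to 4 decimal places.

Rachford–Rice: g(ψ) = Σ zᵢ(Kᵢ−1)/(1+ψ(Kᵢ−1)) = 0.
Check two-phase: ΣzᵢKᵢ = 1.9130 > 1 and Σzᵢ/Kᵢ = 1.3847 > 1, so g(0) = 0.9130 > 0 and g(1) = -0.3847 < 0.
Iterate (Newton) starting at ψ = 0.5:
  ψ = 0.5000: g = 0.23412, g' = -0.9049 → ψ = 0.7587
  ψ = 0.7587: g = -0.01316, g' = -1.0973 → ψ = 0.7467
  ψ = 0.7467: g = -0.00014, g' = -1.0746 → ψ = 0.7466
Converged at ψ = 0.7466.
Compositions from xᵢ = zᵢ/(1+ψ(Kᵢ−1)), yᵢ = Kᵢxᵢ:
  A: x = 0.0974, y = 0.3487
  B: x = 0.0276, y = 0.0918
  C: x = 0.2403, y = 0.3870
  D: x = 0.6346, y = 0.1726

y_D = 0.1726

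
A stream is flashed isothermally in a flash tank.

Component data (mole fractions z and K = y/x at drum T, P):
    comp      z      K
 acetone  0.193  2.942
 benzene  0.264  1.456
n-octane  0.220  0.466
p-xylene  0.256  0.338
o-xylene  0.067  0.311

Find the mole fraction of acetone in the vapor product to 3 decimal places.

y_acetone = 0.409

Iterate (Newton) starting at β = 0.5:
  β = 0.500: g = -0.1958, g' = -0.665 → β = 0.206
  β = 0.206: g = -0.0040, g' = -0.690 → β = 0.200
Converged at β = 0.200.
Compositions from xᵢ = zᵢ/(1+β(Kᵢ−1)), yᵢ = Kᵢxᵢ:
  acetone: x = 0.139, y = 0.409
  benzene: x = 0.242, y = 0.352
  n-octane: x = 0.246, y = 0.115
  p-xylene: x = 0.295, y = 0.100
  o-xylene: x = 0.078, y = 0.024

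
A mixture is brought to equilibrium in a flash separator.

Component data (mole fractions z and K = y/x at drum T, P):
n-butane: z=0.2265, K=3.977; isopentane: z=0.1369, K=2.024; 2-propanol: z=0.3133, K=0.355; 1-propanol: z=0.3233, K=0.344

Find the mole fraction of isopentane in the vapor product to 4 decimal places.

Let β = V/F and solve Σ zᵢ(Kᵢ−1)/(1+β(Kᵢ−1)) = 0.
Check two-phase: ΣzᵢKᵢ = 1.4003 > 1 and Σzᵢ/Kᵢ = 1.9470 > 1, so g(0) = 0.4003 > 0 and g(1) = -0.9470 < 0.
Newton iteration, β⁰ = 0.42:
  β = 0.4200: g = -0.17224, g' = -0.9768 → β = 0.2437
  β = 0.2437: g = 0.01078, g' = -1.1468 → β = 0.2531
  β = 0.2531: g = 0.00008, g' = -1.1296 → β = 0.2532
Converged at β = 0.2532.
Compositions from xᵢ = zᵢ/(1+β(Kᵢ−1)), yᵢ = Kᵢxᵢ:
  n-butane: x = 0.1292, y = 0.5137
  isopentane: x = 0.1087, y = 0.2200
  2-propanol: x = 0.3744, y = 0.1329
  1-propanol: x = 0.3877, y = 0.1334

y_isopentane = 0.2200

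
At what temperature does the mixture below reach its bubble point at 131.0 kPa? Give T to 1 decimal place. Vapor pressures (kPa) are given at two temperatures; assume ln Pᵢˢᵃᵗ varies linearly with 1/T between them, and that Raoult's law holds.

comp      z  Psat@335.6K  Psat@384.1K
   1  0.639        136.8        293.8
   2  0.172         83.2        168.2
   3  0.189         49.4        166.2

T = 344.6 K

Bubble-point temperature: ΣzᵢPᵢˢᵃᵗ(T) = P. Interpolate ln Pᵢˢᵃᵗ = aᵢ + bᵢ/T.
  T = 335.6 K: ΣzᵢPᵢˢᵃᵗ = 111.06 kPa
  T = 384.1 K: ΣzᵢPᵢˢᵃᵗ = 248.08 kPa
  T = 359.9 K: ΣzᵢPᵢˢᵃᵗ = 170.26 kPa
  T = 347.8 K: ΣzᵢPᵢˢᵃᵗ = 138.58 kPa
  T = 341.7 K: ΣzᵢPᵢˢᵃᵗ = 124.28 kPa
  T = 344.8 K: ΣzᵢPᵢˢᵃᵗ = 131.41 kPa
  T = 343.2 K: ΣzᵢPᵢˢᵃᵗ = 127.70 kPa
Interpolating between 343.2 K and 344.8 K gives T ≈ 344.6 K.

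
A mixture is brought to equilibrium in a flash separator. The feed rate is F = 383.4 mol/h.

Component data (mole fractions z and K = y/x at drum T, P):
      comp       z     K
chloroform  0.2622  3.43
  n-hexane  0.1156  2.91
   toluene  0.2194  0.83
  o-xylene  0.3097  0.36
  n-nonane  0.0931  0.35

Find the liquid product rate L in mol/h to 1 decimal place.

L = 201.9 mol/h

Material balance + equilibrium reduce to Σ zᵢ(Kᵢ−1)/(1+V/F(Kᵢ−1)) = 0.
g(0) = ΣzᵢKᵢ − 1 = 0.5619 and g(1) = 1 − Σzᵢ/Kᵢ = -0.5068, so a root lies in (0, 1).
Newton–Raphson from V/F = 0.5:
  V/F = 0.5000: g = -0.02131, g' = -0.7942 → V/F = 0.4732
  V/F = 0.4732: g = 0.00010, g' = -0.8019 → V/F = 0.4733
Converged at V/F = 0.4733.
Then V = V/F·F = 0.4733·383.4 = 181.5 mol/h and L = F − V = 201.9 mol/h.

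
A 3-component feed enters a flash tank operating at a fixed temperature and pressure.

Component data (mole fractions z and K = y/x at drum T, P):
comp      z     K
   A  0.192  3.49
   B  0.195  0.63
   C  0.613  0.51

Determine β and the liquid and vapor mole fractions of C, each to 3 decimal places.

β = 0.092, x_C = 0.642, y_C = 0.327

Newton–Raphson from β = 0.5:
  β = 0.500: g = -0.2734, g' = -0.535 → β = 0.000
  β = 0.000: g = 0.1056, g' = -1.364 → β = 0.077
  β = 0.077: g = 0.0144, g' = -1.024 → β = 0.091
  β = 0.091: g = 0.0003, g' = -0.980 → β = 0.092
Converged at β = 0.092.
Compositions from xᵢ = zᵢ/(1+β(Kᵢ−1)), yᵢ = Kᵢxᵢ:
  A: x = 0.156, y = 0.545
  B: x = 0.202, y = 0.127
  C: x = 0.642, y = 0.327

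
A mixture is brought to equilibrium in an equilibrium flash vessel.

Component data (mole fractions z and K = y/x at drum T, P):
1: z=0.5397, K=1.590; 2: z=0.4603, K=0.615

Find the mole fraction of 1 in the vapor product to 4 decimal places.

y_1 = 0.6278

Rachford–Rice: g(V/F) = Σ zᵢ(Kᵢ−1)/(1+V/F(Kᵢ−1)) = 0.
g(0) = ΣzᵢKᵢ − 1 = 0.1412 and g(1) = 1 − Σzᵢ/Kᵢ = -0.0879, so a root lies in (0, 1).
Binary case is linear: z₁(K₁−1)(1+V/F(K₂−1)) + z₂(K₂−1)(1+V/F(K₁−1)) = 0
⇒ V/F = [z₁(K₁−1)+z₂(K₂−1)] / [−(K₁−1)(K₂−1)] = 0.14121/0.22715 = 0.6216
Compositions from xᵢ = zᵢ/(1+V/F(Kᵢ−1)), yᵢ = Kᵢxᵢ:
  1: x = 0.3949, y = 0.6278
  2: x = 0.6051, y = 0.3722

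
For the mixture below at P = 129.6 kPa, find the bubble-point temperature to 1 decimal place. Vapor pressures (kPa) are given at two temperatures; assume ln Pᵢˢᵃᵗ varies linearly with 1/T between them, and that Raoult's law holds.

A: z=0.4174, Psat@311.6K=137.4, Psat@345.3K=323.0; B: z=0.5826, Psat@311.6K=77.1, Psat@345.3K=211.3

Bubble-point temperature: ΣzᵢPᵢˢᵃᵗ(T) = P. Interpolate ln Pᵢˢᵃᵗ = aᵢ + bᵢ/T.
  T = 311.6 K: ΣzᵢPᵢˢᵃᵗ = 102.27 kPa
  T = 345.3 K: ΣzᵢPᵢˢᵃᵗ = 257.92 kPa
  T = 328.5 K: ΣzᵢPᵢˢᵃᵗ = 166.42 kPa
  T = 320.1 K: ΣzᵢPᵢˢᵃᵗ = 131.46 kPa
  T = 315.9 K: ΣzᵢPᵢˢᵃᵗ = 116.31 kPa
  T = 318.0 K: ΣzᵢPᵢˢᵃᵗ = 123.70 kPa
Interpolating between 318.0 K and 320.1 K gives T ≈ 319.6 K.

T = 319.6 K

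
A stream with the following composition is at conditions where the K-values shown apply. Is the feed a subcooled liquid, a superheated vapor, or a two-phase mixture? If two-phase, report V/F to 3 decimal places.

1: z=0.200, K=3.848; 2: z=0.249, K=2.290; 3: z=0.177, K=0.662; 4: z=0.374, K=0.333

ΣzᵢKᵢ = 1.582; Σzᵢ/Kᵢ = 1.551.
Both exceed 1, so a two-phase solution exists.
Let ψ = V/F and solve Σ zᵢ(Kᵢ−1)/(1+ψ(Kᵢ−1)) = 0.
Newton iteration, ψ⁰ = 0.5:
  ψ = 0.500: g = -0.0160, g' = -0.833 → ψ = 0.481
Converged at ψ = 0.481.

two-phase, V/F = 0.481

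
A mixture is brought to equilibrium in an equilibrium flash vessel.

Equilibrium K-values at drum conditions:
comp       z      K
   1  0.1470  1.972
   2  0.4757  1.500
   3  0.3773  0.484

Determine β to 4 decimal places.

Newton iteration, β⁰ = 0.33:
  β = 0.3300: g = 0.07770, g' = -0.3132 → β = 0.5781
  β = 0.5781: g = -0.00146, g' = -0.3325 → β = 0.5737
Converged at β = 0.5737.

β = 0.5737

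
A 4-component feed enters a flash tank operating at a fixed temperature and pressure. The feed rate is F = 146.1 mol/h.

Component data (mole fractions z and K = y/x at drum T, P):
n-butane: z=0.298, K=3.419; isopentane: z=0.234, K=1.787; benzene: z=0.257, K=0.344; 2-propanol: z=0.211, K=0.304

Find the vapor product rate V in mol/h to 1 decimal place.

Material balance + equilibrium reduce to Σ zᵢ(Kᵢ−1)/(1+V/F(Kᵢ−1)) = 0.
g(0) = ΣzᵢKᵢ − 1 = 0.590 and g(1) = 1 − Σzᵢ/Kᵢ = -0.659, so a root lies in (0, 1).
Newton iteration, V/F⁰ = 0.5:
  V/F = 0.500: g = -0.0177, g' = -0.917 → V/F = 0.481
Converged at V/F = 0.481.
Then V = V/F·F = 0.4807·146.1 = 70.2 mol/h and L = F − V = 75.9 mol/h.

V = 70.2 mol/h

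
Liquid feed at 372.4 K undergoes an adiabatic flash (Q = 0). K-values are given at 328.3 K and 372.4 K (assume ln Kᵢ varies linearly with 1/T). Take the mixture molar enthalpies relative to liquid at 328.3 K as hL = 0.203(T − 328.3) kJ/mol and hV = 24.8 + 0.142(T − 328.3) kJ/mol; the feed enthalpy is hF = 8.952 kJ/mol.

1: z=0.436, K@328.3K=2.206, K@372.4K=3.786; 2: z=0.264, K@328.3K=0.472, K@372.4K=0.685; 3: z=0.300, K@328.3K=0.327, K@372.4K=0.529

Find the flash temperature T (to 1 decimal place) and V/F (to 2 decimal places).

T = 333.0 K, V/F = 0.33

Adiabatic flash: solve Rachford–Rice at each trial T, then check hF = ψ·hV(T) + (1−ψ)·hL(T).
  T = 328.3 K: K = (2.206, 0.472, 0.327), RR gives ψ = 0.251, H_out = 6.225 kJ/mol
  T = 372.4 K: K = (3.786, 0.685, 0.529), RR gives ψ = 0.872, H_out = 28.222 kJ/mol
  T = 350.4 K: K = (2.941, 0.576, 0.422), RR gives ψ = 0.564, H_out = 17.705 kJ/mol
  T = 339.4 K: K = (2.561, 0.523, 0.373), RR gives ψ = 0.418, H_out = 12.335 kJ/mol
  T = 333.9 K: K = (2.381, 0.498, 0.350), RR gives ψ = 0.339, H_out = 9.436 kJ/mol
  T = 331.1 K: K = (2.293, 0.485, 0.338), RR gives ψ = 0.296, H_out = 7.871 kJ/mol
  T = 332.5 K: K = (2.337, 0.491, 0.344), RR gives ψ = 0.318, H_out = 8.663 kJ/mol
Linear interpolation between T = 332.5 (H_out = 8.663) and T = 333.9 (H_out = 9.436) on hF = 8.952 gives T ≈ 333.0 K, at which ψ = 0.33.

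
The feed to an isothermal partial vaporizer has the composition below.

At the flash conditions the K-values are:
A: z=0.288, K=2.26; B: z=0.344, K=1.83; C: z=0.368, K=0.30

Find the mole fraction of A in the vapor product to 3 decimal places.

y_A = 0.388

Let ψ = V/F and solve Σ zᵢ(Kᵢ−1)/(1+ψ(Kᵢ−1)) = 0.
g(0) = ΣzᵢKᵢ − 1 = 0.391 and g(1) = 1 − Σzᵢ/Kᵢ = -0.542, so a root lies in (0, 1).
Newton iteration, ψ⁰ = 0.45:
  ψ = 0.450: g = 0.0634, g' = -0.696 → ψ = 0.541
  ψ = 0.541: g = -0.0018, g' = -0.742 → ψ = 0.539
Converged at ψ = 0.539.
Compositions from xᵢ = zᵢ/(1+ψ(Kᵢ−1)), yᵢ = Kᵢxᵢ:
  A: x = 0.172, y = 0.388
  B: x = 0.238, y = 0.435
  C: x = 0.591, y = 0.177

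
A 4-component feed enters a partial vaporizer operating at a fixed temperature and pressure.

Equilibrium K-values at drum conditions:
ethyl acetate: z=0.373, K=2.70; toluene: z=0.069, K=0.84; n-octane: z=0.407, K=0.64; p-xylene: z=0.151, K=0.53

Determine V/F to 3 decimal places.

V/F = 0.639

Rachford–Rice: g(V/F) = Σ zᵢ(Kᵢ−1)/(1+V/F(Kᵢ−1)) = 0.
Check two-phase: ΣzᵢKᵢ = 1.406 > 1 and Σzᵢ/Kᵢ = 1.141 > 1, so g(0) = 0.406 > 0 and g(1) = -0.141 < 0.
Newton–Raphson from V/F = 0.5:
  V/F = 0.500: g = 0.0593, g' = -0.452 → V/F = 0.631
  V/F = 0.631: g = 0.0031, g' = -0.409 → V/F = 0.639
Converged at V/F = 0.639.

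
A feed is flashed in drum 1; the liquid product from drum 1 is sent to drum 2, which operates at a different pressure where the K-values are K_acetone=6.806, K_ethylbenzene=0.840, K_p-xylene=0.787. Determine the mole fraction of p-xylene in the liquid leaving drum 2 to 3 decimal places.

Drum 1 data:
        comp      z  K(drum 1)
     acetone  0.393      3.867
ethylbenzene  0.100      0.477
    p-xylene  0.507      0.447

x_p-xylene (drum 2) = 0.815

Drum 1:
Let ψ₁ = V/F and solve Σ zᵢ(Kᵢ−1)/(1+ψ₁(Kᵢ−1)) = 0.
g(0) = ΣzᵢKᵢ − 1 = 0.794 and g(1) = 1 − Σzᵢ/Kᵢ = -0.446, so a root lies in (0, 1).
Newton–Raphson from ψ₁ = 0.5:
  ψ₁ = 0.500: g = 0.0047, g' = -0.892 → ψ₁ = 0.505
Converged at ψ₁ = 0.505.
Drum-1 compositions:
  acetone: x = 0.161, y = 0.621
  ethylbenzene: x = 0.136, y = 0.065
  p-xylene: x = 0.704, y = 0.315
Drum-2 feed = drum-1 liquid: z₂ = (0.1605, 0.1359, 0.7036).
Drum 2:
Let ψ₂ = V/F and solve Σ zᵢ(Kᵢ−1)/(1+ψ₂(Kᵢ−1)) = 0.
g(0) = ΣzᵢKᵢ − 1 = 0.760 and g(1) = 1 − Σzᵢ/Kᵢ = -0.079, so a root lies in (0, 1).
Newton iteration, ψ₂⁰ = 0.5:
  ψ₂ = 0.500: g = 0.0474, g' = -0.399 → ψ₂ = 0.619
  ψ₂ = 0.619: g = 0.0062, g' = -0.303 → ψ₂ = 0.639
  ψ₂ = 0.639: g = 0.0001, g' = -0.291 → ψ₂ = 0.640
Converged at ψ₂ = 0.640.
  acetone: x = 0.034, y = 0.232
  ethylbenzene: x = 0.151, y = 0.127
  p-xylene: x = 0.815, y = 0.641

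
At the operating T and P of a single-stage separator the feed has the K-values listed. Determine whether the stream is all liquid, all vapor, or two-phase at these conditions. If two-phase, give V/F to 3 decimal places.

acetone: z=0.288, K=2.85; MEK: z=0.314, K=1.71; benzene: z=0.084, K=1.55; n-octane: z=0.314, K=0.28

two-phase, V/F = 0.654

ΣzᵢKᵢ = 1.576; Σzᵢ/Kᵢ = 1.460.
Both exceed 1, so a two-phase solution exists.
Rachford–Rice: g(ψ) = Σ zᵢ(Kᵢ−1)/(1+ψ(Kᵢ−1)) = 0.
Newton–Raphson from ψ = 0.44:
  ψ = 0.440: g = 0.1699, g' = -0.757 → ψ = 0.665
  ψ = 0.665: g = -0.0092, g' = -0.883 → ψ = 0.654
Converged at ψ = 0.654.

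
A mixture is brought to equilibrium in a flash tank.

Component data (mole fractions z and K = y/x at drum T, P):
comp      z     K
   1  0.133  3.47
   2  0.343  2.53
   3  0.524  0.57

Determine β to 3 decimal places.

Material balance + equilibrium reduce to Σ zᵢ(Kᵢ−1)/(1+β(Kᵢ−1)) = 0.
g(0) = ΣzᵢKᵢ − 1 = 0.628 and g(1) = 1 − Σzᵢ/Kᵢ = -0.093, so a root lies in (0, 1).
Newton–Raphson from β = 0.54:
  β = 0.540: g = 0.1347, g' = -0.554 → β = 0.783
  β = 0.783: g = 0.0110, g' = -0.481 → β = 0.806
Converged at β = 0.806.

β = 0.806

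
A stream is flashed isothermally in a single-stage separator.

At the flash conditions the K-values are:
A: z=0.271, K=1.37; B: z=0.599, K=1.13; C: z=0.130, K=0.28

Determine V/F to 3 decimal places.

Material balance + equilibrium reduce to Σ zᵢ(Kᵢ−1)/(1+V/F(Kᵢ−1)) = 0.
g(0) = ΣzᵢKᵢ − 1 = 0.085 and g(1) = 1 − Σzᵢ/Kᵢ = -0.192, so a root lies in (0, 1).
Iterate (Newton) starting at V/F = 0.5:
  V/F = 0.500: g = 0.0115, g' = -0.200 → V/F = 0.557
  V/F = 0.557: g = -0.0006, g' = -0.222 → V/F = 0.555
Converged at V/F = 0.555.

V/F = 0.555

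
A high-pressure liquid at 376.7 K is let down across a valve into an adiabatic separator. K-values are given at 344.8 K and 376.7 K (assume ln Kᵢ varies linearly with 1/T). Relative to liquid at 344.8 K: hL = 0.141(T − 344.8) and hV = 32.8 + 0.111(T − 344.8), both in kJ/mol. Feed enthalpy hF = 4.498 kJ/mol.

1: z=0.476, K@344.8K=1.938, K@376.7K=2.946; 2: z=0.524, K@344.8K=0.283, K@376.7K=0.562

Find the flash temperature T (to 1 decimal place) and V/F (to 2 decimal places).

T = 346.0 K, V/F = 0.13

Adiabatic flash: solve Rachford–Rice at each trial T, then check hF = ψ·hV(T) + (1−ψ)·hL(T).
  T = 344.8 K: K = (1.938, 0.283), RR gives ψ = 0.105, H_out = 3.452 kJ/mol
  T = 376.7 K: K = (2.946, 0.562), RR gives ψ = 0.817, H_out = 30.529 kJ/mol
  T = 360.8 K: K = (2.413, 0.405), RR gives ψ = 0.430, H_out = 16.143 kJ/mol
  T = 352.8 K: K = (2.168, 0.340), RR gives ψ = 0.273, H_out = 10.006 kJ/mol
  T = 348.8 K: K = (2.051, 0.311), RR gives ψ = 0.192, H_out = 6.835 kJ/mol
  T = 346.8 K: K = (1.994, 0.297), RR gives ψ = 0.150, H_out = 5.177 kJ/mol
Linear interpolation between T = 344.8 (H_out = 3.452) and T = 346.8 (H_out = 5.177) on hF = 4.498 gives T ≈ 346.0 K, at which ψ = 0.13.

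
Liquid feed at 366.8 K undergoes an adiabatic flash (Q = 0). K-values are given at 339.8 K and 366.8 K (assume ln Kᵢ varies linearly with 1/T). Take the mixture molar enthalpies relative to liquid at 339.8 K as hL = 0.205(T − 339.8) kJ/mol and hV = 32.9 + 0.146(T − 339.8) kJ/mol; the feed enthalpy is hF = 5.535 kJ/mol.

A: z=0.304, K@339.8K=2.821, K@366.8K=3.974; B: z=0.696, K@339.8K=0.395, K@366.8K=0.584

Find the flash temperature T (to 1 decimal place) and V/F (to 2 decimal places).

Adiabatic flash: solve Rachford–Rice at each trial T, then check hF = ψ·hV(T) + (1−ψ)·hL(T).
  T = 339.8 K: K = (2.821, 0.395), RR gives ψ = 0.120, H_out = 3.957 kJ/mol
  T = 366.8 K: K = (3.974, 0.584), RR gives ψ = 0.497, H_out = 21.086 kJ/mol
  T = 353.3 K: K = (3.370, 0.484), RR gives ψ = 0.295, H_out = 12.250 kJ/mol
  T = 346.6 K: K = (3.091, 0.438), RR gives ψ = 0.208, H_out = 8.167 kJ/mol
  T = 343.2 K: K = (2.954, 0.416), RR gives ψ = 0.165, H_out = 6.082 kJ/mol
  T = 341.5 K: K = (2.887, 0.406), RR gives ψ = 0.143, H_out = 5.026 kJ/mol
Linear interpolation between T = 341.5 (H_out = 5.026) and T = 343.2 (H_out = 6.082) on hF = 5.535 gives T ≈ 342.3 K, at which ψ = 0.15.

T = 342.3 K, V/F = 0.15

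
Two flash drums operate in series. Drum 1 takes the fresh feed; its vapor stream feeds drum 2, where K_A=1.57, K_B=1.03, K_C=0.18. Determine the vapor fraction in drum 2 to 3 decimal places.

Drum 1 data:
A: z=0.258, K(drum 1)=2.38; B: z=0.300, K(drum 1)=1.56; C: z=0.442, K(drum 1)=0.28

V/F (drum 2) = 0.476

Drum 1:
Material balance + equilibrium reduce to Σ zᵢ(Kᵢ−1)/(1+ψ₁(Kᵢ−1)) = 0.
Feasibility: ΣzᵢKᵢ = 1.206, Σzᵢ/Kᵢ = 1.879 — both > 1, two phases present.
Newton–Raphson from ψ₁ = 0.5:
  ψ₁ = 0.500: g = -0.1553, g' = -0.789 → ψ₁ = 0.303
  ψ₁ = 0.303: g = -0.0124, g' = -0.688 → ψ₁ = 0.285
Converged at ψ₁ = 0.285.
Drum-1 compositions:
  A: x = 0.185, y = 0.441
  B: x = 0.259, y = 0.404
  C: x = 0.556, y = 0.156
Drum-2 feed = drum-1 vapor: z₂ = (0.4407, 0.4036, 0.1557).
Drum 2:
Let ψ₂ = V/F and solve Σ zᵢ(Kᵢ−1)/(1+ψ₂(Kᵢ−1)) = 0.
Check two-phase: ΣzᵢKᵢ = 1.136 > 1 and Σzᵢ/Kᵢ = 1.538 > 1, so g(0) = 0.136 > 0 and g(1) = -0.538 < 0.
Newton–Raphson from ψ₂ = 0.5:
  ψ₂ = 0.500: g = -0.0090, g' = -0.388 → ψ₂ = 0.477
  ψ₂ = 0.477: g = -0.0002, g' = -0.371 → ψ₂ = 0.476
Converged at ψ₂ = 0.476.
  A: x = 0.347, y = 0.544
  B: x = 0.398, y = 0.410
  C: x = 0.255, y = 0.046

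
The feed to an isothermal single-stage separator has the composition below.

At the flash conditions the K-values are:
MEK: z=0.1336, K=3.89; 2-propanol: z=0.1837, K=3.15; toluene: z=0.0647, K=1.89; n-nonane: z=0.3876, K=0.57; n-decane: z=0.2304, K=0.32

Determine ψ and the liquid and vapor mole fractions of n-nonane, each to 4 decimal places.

Material balance + equilibrium reduce to Σ zᵢ(Kᵢ−1)/(1+ψ(Kᵢ−1)) = 0.
Feasibility: ΣzᵢKᵢ = 1.5153, Σzᵢ/Kᵢ = 1.5269 — both > 1, two phases present.
Newton–Raphson from ψ = 0.5:
  ψ = 0.5000: g = -0.06159, g' = -0.7693 → ψ = 0.4199
  ψ = 0.4199: g = 0.00121, g' = -0.8048 → ψ = 0.4214
Converged at ψ = 0.4214.
Compositions from xᵢ = zᵢ/(1+ψ(Kᵢ−1)), yᵢ = Kᵢxᵢ:
  MEK: x = 0.0602, y = 0.2343
  2-propanol: x = 0.0964, y = 0.3036
  toluene: x = 0.0471, y = 0.0889
  n-nonane: x = 0.4734, y = 0.2698
  n-decane: x = 0.3230, y = 0.1033

ψ = 0.4214, x_n-nonane = 0.4734, y_n-nonane = 0.2698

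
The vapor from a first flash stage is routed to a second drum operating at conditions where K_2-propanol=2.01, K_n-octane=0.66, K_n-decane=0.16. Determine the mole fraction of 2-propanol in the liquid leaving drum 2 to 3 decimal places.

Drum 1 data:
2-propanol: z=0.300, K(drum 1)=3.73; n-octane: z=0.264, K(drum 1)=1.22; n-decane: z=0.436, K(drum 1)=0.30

x_2-propanol (drum 2) = 0.361

Drum 1:
Let ψ₁ = V/F and solve Σ zᵢ(Kᵢ−1)/(1+ψ₁(Kᵢ−1)) = 0.
g(0) = ΣzᵢKᵢ − 1 = 0.572 and g(1) = 1 − Σzᵢ/Kᵢ = -0.750, so a root lies in (0, 1).
Newton iteration, ψ₁⁰ = 0.53:
  ψ₁ = 0.530: g = -0.0985, g' = -0.924 → ψ₁ = 0.423
Converged at ψ₁ = 0.423.
Drum-1 compositions:
  2-propanol: x = 0.139, y = 0.520
  n-octane: x = 0.242, y = 0.295
  n-decane: x = 0.619, y = 0.186
Drum-2 feed = drum-1 vapor: z₂ = (0.5196, 0.2947, 0.1857).
Drum 2:
Newton iteration, ψ₂⁰ = 0.5:
  ψ₂ = 0.500: g = -0.0410, g' = -0.673 → ψ₂ = 0.439
  ψ₂ = 0.439: g = -0.0014, g' = -0.630 → ψ₂ = 0.437
Converged at ψ₂ = 0.437.
  2-propanol: x = 0.361, y = 0.725
  n-octane: x = 0.346, y = 0.228
  n-decane: x = 0.293, y = 0.047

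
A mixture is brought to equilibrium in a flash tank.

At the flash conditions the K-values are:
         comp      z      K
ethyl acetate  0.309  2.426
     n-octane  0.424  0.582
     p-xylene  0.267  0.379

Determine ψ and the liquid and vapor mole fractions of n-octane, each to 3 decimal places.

ψ = 0.136, x_n-octane = 0.450, y_n-octane = 0.262

Material balance + equilibrium reduce to Σ zᵢ(Kᵢ−1)/(1+ψ(Kᵢ−1)) = 0.
g(0) = ΣzᵢKᵢ − 1 = 0.098 and g(1) = 1 − Σzᵢ/Kᵢ = -0.560, so a root lies in (0, 1).
Iterate (Newton) starting at ψ = 0.5:
  ψ = 0.500: g = -0.2073, g' = -0.549 → ψ = 0.122
  ψ = 0.122: g = 0.0089, g' = -0.658 → ψ = 0.136
Converged at ψ = 0.136.
Compositions from xᵢ = zᵢ/(1+ψ(Kᵢ−1)), yᵢ = Kᵢxᵢ:
  ethyl acetate: x = 0.259, y = 0.628
  n-octane: x = 0.450, y = 0.262
  p-xylene: x = 0.292, y = 0.111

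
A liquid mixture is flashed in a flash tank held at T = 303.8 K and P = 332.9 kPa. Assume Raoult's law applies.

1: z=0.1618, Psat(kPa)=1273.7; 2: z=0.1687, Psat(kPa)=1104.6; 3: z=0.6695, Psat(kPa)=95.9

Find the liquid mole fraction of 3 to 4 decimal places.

Raoult's law: Kᵢ = Pᵢˢᵃᵗ/P = Pᵢˢᵃᵗ/332.9.
  K_1 = 1273.7/332.9 = 3.826074, K_2 = 1104.6/332.9 = 3.318114, K_3 = 95.9/332.9 = 0.288074
Material balance + equilibrium reduce to Σ zᵢ(Kᵢ−1)/(1+β(Kᵢ−1)) = 0.
Feasibility: ΣzᵢKᵢ = 1.3717, Σzᵢ/Kᵢ = 2.4172 — both > 1, two phases present.
Iterate (Newton) starting at β = 0.47:
  β = 0.4700: g = -0.33277, g' = -1.2124 → β = 0.1955
  β = 0.1955: g = 0.00989, g' = -1.4233 → β = 0.2025
Converged at β = 0.2025.
Compositions from xᵢ = zᵢ/(1+β(Kᵢ−1)), yᵢ = Kᵢxᵢ:
  1: x = 0.1029, y = 0.3937
  2: x = 0.1148, y = 0.3809
  3: x = 0.7823, y = 0.2254

x_3 = 0.7823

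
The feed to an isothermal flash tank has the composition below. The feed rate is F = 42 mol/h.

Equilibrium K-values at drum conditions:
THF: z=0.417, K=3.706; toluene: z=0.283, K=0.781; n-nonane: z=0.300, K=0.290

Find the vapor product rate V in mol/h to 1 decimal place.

V = 24.6 mol/h

Material balance + equilibrium reduce to Σ zᵢ(Kᵢ−1)/(1+V/F(Kᵢ−1)) = 0.
Check two-phase: ΣzᵢKᵢ = 1.853 > 1 and Σzᵢ/Kᵢ = 1.509 > 1, so g(0) = 0.853 > 0 and g(1) = -0.509 < 0.
Newton–Raphson from V/F = 0.5:
  V/F = 0.500: g = 0.0797, g' = -0.932 → V/F = 0.586
  V/F = 0.586: g = 0.0010, g' = -0.918 → V/F = 0.587
Converged at V/F = 0.587.
Then V = V/F·F = 0.5866·42 = 24.6 mol/h and L = F − V = 17.4 mol/h.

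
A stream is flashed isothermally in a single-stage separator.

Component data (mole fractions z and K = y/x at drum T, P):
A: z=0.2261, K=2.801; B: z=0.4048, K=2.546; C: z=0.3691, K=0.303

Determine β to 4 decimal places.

β = 0.6791

Rachford–Rice: g(β) = Σ zᵢ(Kᵢ−1)/(1+β(Kᵢ−1)) = 0.
g(0) = ΣzᵢKᵢ − 1 = 0.7758 and g(1) = 1 − Σzᵢ/Kᵢ = -0.4579, so a root lies in (0, 1).
Iterate (Newton) starting at β = 0.58:
  β = 0.5800: g = 0.09728, g' = -0.9496 → β = 0.6824
  β = 0.6824: g = -0.00344, g' = -1.0289 → β = 0.6791
Converged at β = 0.6791.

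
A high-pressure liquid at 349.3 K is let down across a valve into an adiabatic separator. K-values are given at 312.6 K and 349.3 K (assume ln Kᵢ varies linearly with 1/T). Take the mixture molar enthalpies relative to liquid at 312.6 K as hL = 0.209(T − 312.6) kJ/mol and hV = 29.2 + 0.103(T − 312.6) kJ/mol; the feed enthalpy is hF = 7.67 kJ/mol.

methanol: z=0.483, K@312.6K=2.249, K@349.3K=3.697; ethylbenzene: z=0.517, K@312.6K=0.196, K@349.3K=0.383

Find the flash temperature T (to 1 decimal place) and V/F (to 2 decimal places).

T = 316.4 K, V/F = 0.24

Adiabatic flash: solve Rachford–Rice at each trial T, then check hF = ψ·hV(T) + (1−ψ)·hL(T).
  T = 312.6 K: K = (2.249, 0.196), RR gives ψ = 0.187, H_out = 5.455 kJ/mol
  T = 349.3 K: K = (3.697, 0.383), RR gives ψ = 0.591, H_out = 22.632 kJ/mol
  T = 331.0 K: K = (2.925, 0.279), RR gives ψ = 0.402, H_out = 14.793 kJ/mol
  T = 321.8 K: K = (2.575, 0.235), RR gives ψ = 0.303, H_out = 10.481 kJ/mol
  T = 317.2 K: K = (2.409, 0.215), RR gives ψ = 0.248, H_out = 8.090 kJ/mol
  T = 314.9 K: K = (2.328, 0.205), RR gives ψ = 0.219, H_out = 6.808 kJ/mol
Linear interpolation between T = 314.9 (H_out = 6.808) and T = 317.2 (H_out = 8.090) on hF = 7.67 gives T ≈ 316.4 K, at which ψ = 0.24.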